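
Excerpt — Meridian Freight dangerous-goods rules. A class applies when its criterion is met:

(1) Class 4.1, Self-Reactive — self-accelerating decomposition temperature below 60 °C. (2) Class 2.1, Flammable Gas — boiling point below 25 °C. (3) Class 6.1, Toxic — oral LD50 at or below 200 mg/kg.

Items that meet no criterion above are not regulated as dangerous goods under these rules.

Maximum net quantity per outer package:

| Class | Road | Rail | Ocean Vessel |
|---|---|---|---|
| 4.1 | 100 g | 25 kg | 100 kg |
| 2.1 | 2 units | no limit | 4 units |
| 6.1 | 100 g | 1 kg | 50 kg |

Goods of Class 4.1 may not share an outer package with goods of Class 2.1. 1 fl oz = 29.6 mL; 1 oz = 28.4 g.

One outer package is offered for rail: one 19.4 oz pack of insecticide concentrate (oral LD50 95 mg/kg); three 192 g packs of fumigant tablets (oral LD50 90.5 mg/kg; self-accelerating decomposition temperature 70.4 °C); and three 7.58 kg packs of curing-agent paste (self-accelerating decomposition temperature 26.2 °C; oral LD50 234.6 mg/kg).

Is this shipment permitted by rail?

Insecticide concentrate: oral LD50 95 mg/kg ≤ 200 mg/kg → Class 6.1 (Toxic).
The fumigant tablets have oral LD50 90.5 mg/kg, which is ≤ 200 mg/kg, so they are Class 6.1 (Toxic).
Curing-agent paste: self-accelerating decomposition temperature 26.2 °C < 60 °C → Class 4.1 (Self-Reactive).
Total Class 6.1: (one 19.4 oz pack = 550.96 g) + (three 192 g packs = 576 g) = 1126.96 g.
1126.96 g > 1 kg (rail limit, Class 6.1) — over the limit.
Class 4.1 quantity: three 7.58 kg packs = 22.74 kg.
22.74 kg is within the rail limit of 25 kg for Class 4.1.
The segregation rule (Class 4.1 with Class 2.1) does not apply to Class 6.1 with Class 4.1.

No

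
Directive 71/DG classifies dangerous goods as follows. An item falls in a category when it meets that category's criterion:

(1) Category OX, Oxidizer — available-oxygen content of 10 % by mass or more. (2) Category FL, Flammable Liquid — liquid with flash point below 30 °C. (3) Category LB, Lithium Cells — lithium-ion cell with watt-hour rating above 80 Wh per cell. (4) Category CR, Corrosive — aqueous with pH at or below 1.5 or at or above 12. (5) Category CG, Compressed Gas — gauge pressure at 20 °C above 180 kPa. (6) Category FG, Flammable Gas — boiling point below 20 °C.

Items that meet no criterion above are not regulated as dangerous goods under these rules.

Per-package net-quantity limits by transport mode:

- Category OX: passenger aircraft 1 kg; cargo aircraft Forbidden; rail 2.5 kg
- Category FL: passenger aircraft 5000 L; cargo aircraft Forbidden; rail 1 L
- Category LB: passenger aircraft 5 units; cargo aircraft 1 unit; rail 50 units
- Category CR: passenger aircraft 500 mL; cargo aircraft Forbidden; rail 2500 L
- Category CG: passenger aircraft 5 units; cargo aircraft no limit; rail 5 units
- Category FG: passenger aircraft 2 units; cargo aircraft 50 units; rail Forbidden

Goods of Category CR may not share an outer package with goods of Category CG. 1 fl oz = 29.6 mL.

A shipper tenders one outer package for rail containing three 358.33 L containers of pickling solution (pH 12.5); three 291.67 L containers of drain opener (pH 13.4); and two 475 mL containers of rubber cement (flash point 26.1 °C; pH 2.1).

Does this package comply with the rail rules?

Yes

Pickling solution: pH 12.5 ≥ 12 → Category CR (Corrosive).
With pH 13.4 (≥ 12), the drain opener falls in Category CR.
With flash point 26.1 °C (< 30 °C), the rubber cement falls in Category FL.
Category CR net quantity: (three 358.33 L containers = 1074.99 L) + (three 291.67 L containers = 875.01 L) = 1950 L.
That is within the Category CR rail limit of 2500 L.
Category FL quantity: two 475 mL containers = 950 mL.
950 mL is within the rail limit of 1 L for Category FL.
The segregation rule (Category CR with Category CG) does not apply to Category CR with Category FL.
Every hazard category is within its rail limit and no segregation rule is violated.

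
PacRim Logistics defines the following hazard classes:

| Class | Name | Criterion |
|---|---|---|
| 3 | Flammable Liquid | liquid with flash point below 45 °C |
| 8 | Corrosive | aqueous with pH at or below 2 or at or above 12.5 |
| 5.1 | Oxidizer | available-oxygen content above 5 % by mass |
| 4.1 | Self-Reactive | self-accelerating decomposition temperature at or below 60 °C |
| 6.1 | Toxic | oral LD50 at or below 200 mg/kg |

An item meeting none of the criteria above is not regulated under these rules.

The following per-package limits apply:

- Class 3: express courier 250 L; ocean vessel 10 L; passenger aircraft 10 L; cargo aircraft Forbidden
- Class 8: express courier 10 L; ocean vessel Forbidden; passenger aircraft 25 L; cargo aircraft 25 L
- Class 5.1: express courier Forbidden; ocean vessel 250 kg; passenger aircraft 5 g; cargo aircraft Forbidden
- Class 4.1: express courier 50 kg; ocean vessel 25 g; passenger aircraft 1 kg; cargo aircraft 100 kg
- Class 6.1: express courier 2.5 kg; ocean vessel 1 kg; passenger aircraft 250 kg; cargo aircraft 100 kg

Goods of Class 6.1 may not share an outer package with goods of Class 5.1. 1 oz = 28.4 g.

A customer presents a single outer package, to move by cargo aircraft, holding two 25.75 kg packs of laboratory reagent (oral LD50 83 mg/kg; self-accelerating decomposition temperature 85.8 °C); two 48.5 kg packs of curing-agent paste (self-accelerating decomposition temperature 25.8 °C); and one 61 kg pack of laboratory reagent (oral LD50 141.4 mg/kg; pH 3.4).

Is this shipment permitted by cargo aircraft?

Oral LD50 83 mg/kg meets the Class 6.1 criterion (Toxic), so the laboratory reagent is Class 6.1.
Self-accelerating decomposition temperature 25.8 °C meets the Class 4.1 criterion (Self-Reactive), so the curing-agent paste is Class 4.1.
The laboratory reagent has oral LD50 141.4 mg/kg, which is ≤ 200 mg/kg, so it is Class 6.1 (Toxic).
Class 6.1 net quantity: (two 25.75 kg packs = 51.5 kg) + 61 kg = 112.5 kg.
That exceeds the Class 6.1 cargo aircraft limit of 100 kg.
Class 4.1 quantity: two 48.5 kg packs = 97 kg.
97 kg is within the cargo aircraft limit of 100 kg for Class 4.1.
The segregation rule (Class 6.1 with Class 5.1) does not apply to Class 6.1 with Class 4.1.

No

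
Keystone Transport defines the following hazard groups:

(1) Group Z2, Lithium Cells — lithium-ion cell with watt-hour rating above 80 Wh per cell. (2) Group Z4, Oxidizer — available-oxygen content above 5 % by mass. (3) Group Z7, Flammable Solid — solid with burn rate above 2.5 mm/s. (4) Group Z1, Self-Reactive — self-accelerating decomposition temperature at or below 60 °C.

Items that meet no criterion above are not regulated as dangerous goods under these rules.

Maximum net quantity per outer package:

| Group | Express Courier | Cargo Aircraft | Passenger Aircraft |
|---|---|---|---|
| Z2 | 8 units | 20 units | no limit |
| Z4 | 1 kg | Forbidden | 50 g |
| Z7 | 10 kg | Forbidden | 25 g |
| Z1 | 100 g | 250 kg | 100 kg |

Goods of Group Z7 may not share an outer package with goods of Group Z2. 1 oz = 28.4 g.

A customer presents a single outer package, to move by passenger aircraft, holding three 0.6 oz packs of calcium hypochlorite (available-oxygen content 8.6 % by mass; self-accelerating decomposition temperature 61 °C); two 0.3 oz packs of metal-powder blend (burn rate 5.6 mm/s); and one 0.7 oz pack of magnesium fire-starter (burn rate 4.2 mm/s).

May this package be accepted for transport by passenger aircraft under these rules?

Available-oxygen content 8.6 % by mass meets the Group Z4 criterion (Oxidizer), so the calcium hypochlorite is Group Z4.
With burn rate 5.6 mm/s (> 2.5 mm/s), the metal-powder blend falls in Group Z7.
With burn rate 4.2 mm/s (> 2.5 mm/s), the magnesium fire-starter falls in Group Z7.
Group Z7 net quantity: (two 0.3 oz packs = 17.04 g) + (one 0.7 oz pack = 19.88 g) = 36.92 g.
36.92 g exceeds the passenger aircraft limit of 25 g for Group Z7.
Group Z4 quantity: three 0.6 oz packs = 51.12 g.
51.12 g > 50 g (passenger aircraft limit, Group Z4) — over the limit.
The segregation rule (Group Z7 with Group Z2) does not apply to Group Z7 with Group Z4.

No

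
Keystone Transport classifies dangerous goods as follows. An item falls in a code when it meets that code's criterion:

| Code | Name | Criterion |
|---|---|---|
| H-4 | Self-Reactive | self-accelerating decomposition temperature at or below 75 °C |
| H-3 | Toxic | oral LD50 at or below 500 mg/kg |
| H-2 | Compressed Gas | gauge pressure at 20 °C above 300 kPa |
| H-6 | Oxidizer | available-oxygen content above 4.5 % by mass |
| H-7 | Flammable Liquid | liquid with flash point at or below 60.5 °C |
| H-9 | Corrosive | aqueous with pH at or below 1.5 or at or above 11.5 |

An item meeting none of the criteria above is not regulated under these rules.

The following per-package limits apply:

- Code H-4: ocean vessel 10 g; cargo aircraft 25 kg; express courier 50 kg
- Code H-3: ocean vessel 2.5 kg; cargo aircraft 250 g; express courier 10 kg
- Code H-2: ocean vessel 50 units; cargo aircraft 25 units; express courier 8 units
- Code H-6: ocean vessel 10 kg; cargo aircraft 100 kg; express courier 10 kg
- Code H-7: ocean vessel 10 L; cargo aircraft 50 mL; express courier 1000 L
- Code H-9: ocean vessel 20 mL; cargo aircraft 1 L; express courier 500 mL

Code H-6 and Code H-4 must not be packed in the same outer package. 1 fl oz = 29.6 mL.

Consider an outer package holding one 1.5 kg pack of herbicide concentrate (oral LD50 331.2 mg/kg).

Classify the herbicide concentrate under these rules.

The herbicide concentrate has oral LD50 331.2 mg/kg, which is ≤ 500 mg/kg, so it is Code H-3 (Toxic).

Code H-3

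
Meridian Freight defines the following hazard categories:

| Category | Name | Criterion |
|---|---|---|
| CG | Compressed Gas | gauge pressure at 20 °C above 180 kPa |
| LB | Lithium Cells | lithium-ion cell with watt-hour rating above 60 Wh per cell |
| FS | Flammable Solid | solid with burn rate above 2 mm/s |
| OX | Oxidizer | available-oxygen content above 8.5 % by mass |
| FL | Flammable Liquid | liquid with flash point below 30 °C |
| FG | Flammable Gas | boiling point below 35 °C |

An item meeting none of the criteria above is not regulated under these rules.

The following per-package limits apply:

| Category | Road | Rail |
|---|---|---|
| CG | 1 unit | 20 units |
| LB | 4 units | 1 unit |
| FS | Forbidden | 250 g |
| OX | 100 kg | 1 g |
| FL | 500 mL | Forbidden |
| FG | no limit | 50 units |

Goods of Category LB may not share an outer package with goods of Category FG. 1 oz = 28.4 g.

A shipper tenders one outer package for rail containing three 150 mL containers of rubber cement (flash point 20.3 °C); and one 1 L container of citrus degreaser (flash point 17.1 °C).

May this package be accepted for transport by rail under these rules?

Rubber cement: flash point 20.3 °C < 30 °C → Category FL (Flammable Liquid).
Citrus degreaser: flash point 17.1 °C < 30 °C → Category FL (Flammable Liquid).
Total Category FL: (three 150 mL containers = 450 mL) + 1 L = 1.45 L.
Category FL is Forbidden by rail.

No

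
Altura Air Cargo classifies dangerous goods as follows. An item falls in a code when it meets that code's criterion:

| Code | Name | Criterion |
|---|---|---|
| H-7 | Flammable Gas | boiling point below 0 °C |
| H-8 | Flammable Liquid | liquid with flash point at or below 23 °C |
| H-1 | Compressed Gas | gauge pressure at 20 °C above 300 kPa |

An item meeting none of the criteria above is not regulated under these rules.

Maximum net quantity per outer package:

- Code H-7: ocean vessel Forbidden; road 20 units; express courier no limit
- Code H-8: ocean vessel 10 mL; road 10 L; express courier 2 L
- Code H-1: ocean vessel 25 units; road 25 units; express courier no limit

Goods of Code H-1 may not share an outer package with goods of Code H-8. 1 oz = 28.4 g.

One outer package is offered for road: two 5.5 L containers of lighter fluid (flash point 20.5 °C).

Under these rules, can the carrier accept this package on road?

No

Flash point 20.5 °C meets the Code H-8 criterion (Flammable Liquid), so the lighter fluid is Code H-8.
Code H-8 quantity: two 5.5 L containers = 11 L.
That exceeds the Code H-8 road limit of 10 L.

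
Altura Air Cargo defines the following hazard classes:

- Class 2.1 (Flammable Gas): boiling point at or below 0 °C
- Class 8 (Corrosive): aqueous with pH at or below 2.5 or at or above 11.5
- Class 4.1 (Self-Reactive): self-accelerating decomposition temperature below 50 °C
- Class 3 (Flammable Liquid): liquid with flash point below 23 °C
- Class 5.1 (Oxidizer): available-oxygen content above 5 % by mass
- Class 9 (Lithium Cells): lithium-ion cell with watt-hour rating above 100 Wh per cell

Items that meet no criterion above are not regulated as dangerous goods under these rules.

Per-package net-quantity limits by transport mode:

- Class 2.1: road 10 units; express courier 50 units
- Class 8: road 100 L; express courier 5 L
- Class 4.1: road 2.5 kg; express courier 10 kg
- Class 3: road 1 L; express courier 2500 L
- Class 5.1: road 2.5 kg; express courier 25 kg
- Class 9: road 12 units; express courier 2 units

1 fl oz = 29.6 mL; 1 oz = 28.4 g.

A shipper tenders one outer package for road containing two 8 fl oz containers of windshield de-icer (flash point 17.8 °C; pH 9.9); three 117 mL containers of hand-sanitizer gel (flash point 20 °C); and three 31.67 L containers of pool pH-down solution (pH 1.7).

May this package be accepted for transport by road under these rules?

Yes

Flash point 17.8 °C meets the Class 3 criterion (Flammable Liquid), so the windshield de-icer is Class 3.
Flash point 20 °C meets the Class 3 criterion (Flammable Liquid), so the hand-sanitizer gel is Class 3.
Pool pH-down solution: pH 1.7 ≤ 2.5 → Class 8 (Corrosive).
Class 8 quantity: three 31.67 L containers = 95.01 L.
That is within the Class 8 road limit of 100 L.
Total Class 3: (two 8 fl oz containers = 473.6 mL) + (three 117 mL containers = 351 mL) = 824.6 mL.
824.6 mL is within the road limit of 1 L for Class 3.
Every hazard class is within its road limit and no segregation rule is violated.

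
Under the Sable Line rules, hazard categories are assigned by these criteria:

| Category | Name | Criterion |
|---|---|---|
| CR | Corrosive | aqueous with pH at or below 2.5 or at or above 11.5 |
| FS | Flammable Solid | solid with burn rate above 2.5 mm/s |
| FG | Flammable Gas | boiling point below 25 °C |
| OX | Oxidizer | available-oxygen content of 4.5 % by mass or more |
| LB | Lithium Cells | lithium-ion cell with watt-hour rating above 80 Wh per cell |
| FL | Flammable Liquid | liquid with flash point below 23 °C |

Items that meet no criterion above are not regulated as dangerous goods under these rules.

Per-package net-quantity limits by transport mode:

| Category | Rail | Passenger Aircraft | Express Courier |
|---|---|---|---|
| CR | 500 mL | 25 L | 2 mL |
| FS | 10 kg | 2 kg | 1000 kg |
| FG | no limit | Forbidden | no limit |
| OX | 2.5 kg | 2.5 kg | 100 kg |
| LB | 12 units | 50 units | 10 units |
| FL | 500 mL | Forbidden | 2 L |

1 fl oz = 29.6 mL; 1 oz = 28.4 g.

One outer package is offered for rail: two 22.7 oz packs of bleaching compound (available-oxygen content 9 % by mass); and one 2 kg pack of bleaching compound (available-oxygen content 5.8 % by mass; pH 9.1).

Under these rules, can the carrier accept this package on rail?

Available-oxygen content 9 % by mass meets the Category OX criterion (Oxidizer), so the bleaching compound is Category OX.
Bleaching compound: available-oxygen content 5.8 % by mass ≥ 4.5 % by mass → Category OX (Oxidizer).
Category OX net quantity: (two 22.7 oz packs = 1289.36 g) + 2 kg = 3289.36 g.
3289.36 g > 2.5 kg (rail limit, Category OX) — over the limit.

No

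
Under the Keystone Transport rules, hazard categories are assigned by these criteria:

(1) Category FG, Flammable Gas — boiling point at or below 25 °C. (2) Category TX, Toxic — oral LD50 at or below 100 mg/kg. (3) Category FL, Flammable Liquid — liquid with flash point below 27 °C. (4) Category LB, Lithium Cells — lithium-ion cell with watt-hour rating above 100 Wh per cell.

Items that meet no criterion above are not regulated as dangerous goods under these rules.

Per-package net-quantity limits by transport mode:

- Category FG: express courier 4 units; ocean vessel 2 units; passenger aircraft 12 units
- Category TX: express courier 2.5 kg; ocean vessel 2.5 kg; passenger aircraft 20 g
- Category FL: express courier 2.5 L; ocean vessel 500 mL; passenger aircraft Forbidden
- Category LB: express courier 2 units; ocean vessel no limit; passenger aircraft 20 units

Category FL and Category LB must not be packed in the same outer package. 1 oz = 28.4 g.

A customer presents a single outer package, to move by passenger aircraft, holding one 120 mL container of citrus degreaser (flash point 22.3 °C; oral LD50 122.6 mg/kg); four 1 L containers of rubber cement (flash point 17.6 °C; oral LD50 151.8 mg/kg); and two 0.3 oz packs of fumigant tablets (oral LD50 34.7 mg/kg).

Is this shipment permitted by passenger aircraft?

No

With flash point 22.3 °C (< 27 °C), the citrus degreaser falls in Category FL.
The rubber cement has flash point 17.6 °C, which is < 27 °C, so it is Category FL (Flammable Liquid).
The fumigant tablets have oral LD50 34.7 mg/kg, which is ≤ 100 mg/kg, so they are Category TX (Toxic).
Total Category FL: 120 mL + (four 1 L containers = 4 L) = 4.12 L.
Category FL is Forbidden by passenger aircraft.
Category TX quantity: two 0.3 oz packs = 17.04 g.
17.04 g ≤ 20 g (passenger aircraft limit, Category TX) — within limit.
The segregation rule (Category FL with Category LB) does not apply to Category FL with Category TX.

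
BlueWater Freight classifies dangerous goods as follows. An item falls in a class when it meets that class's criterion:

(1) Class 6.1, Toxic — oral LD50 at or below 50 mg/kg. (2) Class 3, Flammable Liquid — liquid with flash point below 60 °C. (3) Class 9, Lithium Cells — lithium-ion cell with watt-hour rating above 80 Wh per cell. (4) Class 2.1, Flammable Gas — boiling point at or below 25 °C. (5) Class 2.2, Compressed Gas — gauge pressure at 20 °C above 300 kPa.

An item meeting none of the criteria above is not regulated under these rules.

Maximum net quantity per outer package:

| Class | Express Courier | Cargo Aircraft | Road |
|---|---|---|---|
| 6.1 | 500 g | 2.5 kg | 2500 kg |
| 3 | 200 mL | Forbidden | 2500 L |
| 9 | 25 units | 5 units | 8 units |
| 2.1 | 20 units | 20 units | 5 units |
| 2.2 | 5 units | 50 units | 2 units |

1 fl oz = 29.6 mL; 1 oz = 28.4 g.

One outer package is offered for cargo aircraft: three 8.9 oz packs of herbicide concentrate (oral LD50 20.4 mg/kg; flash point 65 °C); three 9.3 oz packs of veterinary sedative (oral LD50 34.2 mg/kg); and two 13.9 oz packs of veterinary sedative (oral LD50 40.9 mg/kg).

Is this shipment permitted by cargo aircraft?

Yes

Herbicide concentrate: oral LD50 20.4 mg/kg ≤ 50 mg/kg → Class 6.1 (Toxic).
Oral LD50 34.2 mg/kg meets the Class 6.1 criterion (Toxic), so the veterinary sedative is Class 6.1.
With oral LD50 40.9 mg/kg (≤ 50 mg/kg), the veterinary sedative falls in Class 6.1.
Total Class 6.1: (three 8.9 oz packs = 758.28 g) + (three 9.3 oz packs = 792.36 g) + (two 13.9 oz packs = 789.52 g) = 2340.16 g.
2340.16 g is within the cargo aircraft limit of 2.5 kg for Class 6.1.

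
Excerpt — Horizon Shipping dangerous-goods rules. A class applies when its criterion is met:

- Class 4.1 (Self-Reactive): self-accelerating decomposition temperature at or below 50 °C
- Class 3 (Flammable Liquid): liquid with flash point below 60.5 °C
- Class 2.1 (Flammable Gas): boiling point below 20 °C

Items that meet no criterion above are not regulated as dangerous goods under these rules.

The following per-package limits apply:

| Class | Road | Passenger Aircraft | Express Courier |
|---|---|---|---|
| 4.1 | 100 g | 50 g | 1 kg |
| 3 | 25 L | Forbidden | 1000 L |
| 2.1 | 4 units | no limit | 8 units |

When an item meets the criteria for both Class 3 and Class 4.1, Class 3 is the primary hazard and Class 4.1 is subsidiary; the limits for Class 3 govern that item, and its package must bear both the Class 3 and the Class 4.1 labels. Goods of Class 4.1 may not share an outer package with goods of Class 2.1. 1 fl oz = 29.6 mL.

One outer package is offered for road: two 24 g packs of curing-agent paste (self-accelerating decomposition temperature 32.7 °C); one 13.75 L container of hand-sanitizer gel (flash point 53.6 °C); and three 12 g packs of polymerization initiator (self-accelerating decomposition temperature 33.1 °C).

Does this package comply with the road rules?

Curing-agent paste: self-accelerating decomposition temperature 32.7 °C ≤ 50 °C → Class 4.1 (Self-Reactive).
Hand-sanitizer gel: flash point 53.6 °C < 60.5 °C → Class 3 (Flammable Liquid).
Polymerization initiator: self-accelerating decomposition temperature 33.1 °C ≤ 50 °C → Class 4.1 (Self-Reactive).
Class 4.1 net quantity: (two 24 g packs = 48 g) + (three 12 g packs = 36 g) = 84 g.
84 g ≤ 100 g (road limit, Class 4.1) — within limit.
Class 3 quantity: 13.75 L.
13.75 L ≤ 25 L (road limit, Class 3) — within limit.
The segregation rule (Class 4.1 with Class 2.1) does not apply to Class 4.1 with Class 3.
Every hazard class is within its road limit and no segregation rule is violated.

Yes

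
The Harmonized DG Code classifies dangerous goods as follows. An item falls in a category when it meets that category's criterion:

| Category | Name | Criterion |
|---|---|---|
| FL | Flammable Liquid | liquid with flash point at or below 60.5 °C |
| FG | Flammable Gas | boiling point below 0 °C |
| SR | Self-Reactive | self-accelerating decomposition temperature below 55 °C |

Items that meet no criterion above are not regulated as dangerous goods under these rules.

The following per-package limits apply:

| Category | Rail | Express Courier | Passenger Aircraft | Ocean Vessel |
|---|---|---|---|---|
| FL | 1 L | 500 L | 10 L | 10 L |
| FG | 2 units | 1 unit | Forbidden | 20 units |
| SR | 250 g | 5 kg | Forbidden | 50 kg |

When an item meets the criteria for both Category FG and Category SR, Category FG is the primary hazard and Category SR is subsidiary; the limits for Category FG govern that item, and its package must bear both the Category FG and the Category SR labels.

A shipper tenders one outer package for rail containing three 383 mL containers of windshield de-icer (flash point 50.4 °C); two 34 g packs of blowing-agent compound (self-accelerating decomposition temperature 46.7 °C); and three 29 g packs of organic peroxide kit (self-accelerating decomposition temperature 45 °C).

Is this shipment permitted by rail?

No

Windshield de-icer: flash point 50.4 °C ≤ 60.5 °C → Category FL (Flammable Liquid).
Self-accelerating decomposition temperature 46.7 °C meets the Category SR criterion (Self-Reactive), so the blowing-agent compound is Category SR.
Self-accelerating decomposition temperature 45 °C meets the Category SR criterion (Self-Reactive), so the organic peroxide kit is Category SR.
Total Category SR: (two 34 g packs = 68 g) + (three 29 g packs = 87 g) = 155 g.
That is within the Category SR rail limit of 250 g.
Category FL quantity: three 383 mL containers = 1.149 L.
That exceeds the Category FL rail limit of 1 L.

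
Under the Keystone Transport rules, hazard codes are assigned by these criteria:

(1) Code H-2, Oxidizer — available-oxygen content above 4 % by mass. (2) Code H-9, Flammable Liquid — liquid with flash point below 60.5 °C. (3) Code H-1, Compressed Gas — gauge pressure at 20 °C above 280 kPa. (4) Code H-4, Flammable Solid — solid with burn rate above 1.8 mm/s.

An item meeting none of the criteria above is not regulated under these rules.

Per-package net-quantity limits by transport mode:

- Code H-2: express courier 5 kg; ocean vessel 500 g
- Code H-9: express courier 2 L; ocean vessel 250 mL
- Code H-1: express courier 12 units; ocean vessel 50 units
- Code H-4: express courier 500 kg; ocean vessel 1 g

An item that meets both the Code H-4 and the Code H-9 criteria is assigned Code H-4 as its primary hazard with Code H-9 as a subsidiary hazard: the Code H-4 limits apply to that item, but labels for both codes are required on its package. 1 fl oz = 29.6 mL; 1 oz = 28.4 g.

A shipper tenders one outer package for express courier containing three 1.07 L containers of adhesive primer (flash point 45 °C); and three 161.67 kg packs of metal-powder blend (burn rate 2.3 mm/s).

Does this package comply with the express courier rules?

Adhesive primer: flash point 45 °C < 60.5 °C → Code H-9 (Flammable Liquid).
Metal-powder blend: burn rate 2.3 mm/s > 1.8 mm/s → Code H-4 (Flammable Solid).
Code H-9 quantity: three 1.07 L containers = 3.21 L.
3.21 L exceeds the express courier limit of 2 L for Code H-9.
Code H-4 quantity: three 161.67 kg packs = 485.01 kg.
485.01 kg ≤ 500 kg (express courier limit, Code H-4) — within limit.

No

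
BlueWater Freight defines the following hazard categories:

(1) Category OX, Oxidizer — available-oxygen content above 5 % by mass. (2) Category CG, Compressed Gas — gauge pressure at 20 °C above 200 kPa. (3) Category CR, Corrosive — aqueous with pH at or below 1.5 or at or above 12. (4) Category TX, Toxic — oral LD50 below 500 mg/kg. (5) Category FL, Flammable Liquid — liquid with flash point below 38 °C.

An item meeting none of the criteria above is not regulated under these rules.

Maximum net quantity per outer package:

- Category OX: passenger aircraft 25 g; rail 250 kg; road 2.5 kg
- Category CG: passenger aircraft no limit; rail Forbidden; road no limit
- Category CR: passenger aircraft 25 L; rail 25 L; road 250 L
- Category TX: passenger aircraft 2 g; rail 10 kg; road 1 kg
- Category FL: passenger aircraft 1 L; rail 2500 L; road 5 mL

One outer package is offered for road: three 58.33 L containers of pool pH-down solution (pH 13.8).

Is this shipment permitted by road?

Yes

pH 13.8 meets the Category CR criterion (Corrosive), so the pool pH-down solution is Category CR.
Category CR quantity: three 58.33 L containers = 174.99 L.
That is within the Category CR road limit of 250 L.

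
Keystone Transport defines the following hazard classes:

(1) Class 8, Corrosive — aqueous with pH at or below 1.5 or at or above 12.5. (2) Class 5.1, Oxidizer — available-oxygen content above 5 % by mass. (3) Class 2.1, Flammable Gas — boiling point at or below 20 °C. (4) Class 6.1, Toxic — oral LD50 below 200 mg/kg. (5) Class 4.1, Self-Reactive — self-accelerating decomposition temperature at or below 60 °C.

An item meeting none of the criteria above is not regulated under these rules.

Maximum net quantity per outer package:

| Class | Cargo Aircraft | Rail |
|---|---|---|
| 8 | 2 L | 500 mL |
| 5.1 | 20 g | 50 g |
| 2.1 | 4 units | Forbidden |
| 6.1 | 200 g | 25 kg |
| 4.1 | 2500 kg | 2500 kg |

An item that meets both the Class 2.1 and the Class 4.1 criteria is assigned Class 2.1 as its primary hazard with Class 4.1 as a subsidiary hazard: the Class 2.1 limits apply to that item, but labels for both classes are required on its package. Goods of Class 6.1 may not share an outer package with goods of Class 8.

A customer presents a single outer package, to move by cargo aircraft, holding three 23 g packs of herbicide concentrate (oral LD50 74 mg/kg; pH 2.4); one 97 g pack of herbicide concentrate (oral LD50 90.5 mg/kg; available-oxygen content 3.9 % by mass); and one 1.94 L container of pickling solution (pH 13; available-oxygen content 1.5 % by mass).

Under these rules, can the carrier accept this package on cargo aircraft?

No

Herbicide concentrate: oral LD50 74 mg/kg < 200 mg/kg → Class 6.1 (Toxic).
With oral LD50 90.5 mg/kg (< 200 mg/kg), the herbicide concentrate falls in Class 6.1.
pH 13 meets the Class 8 criterion (Corrosive), so the pickling solution is Class 8.
Class 6.1 net quantity: (three 23 g packs = 69 g) + 97 g = 166 g.
That is within the Class 6.1 cargo aircraft limit of 200 g.
Class 8 quantity: 1.94 L.
1.94 L ≤ 2 L (cargo aircraft limit, Class 8) — within limit.
Class 6.1 and Class 8 may not share an outer package.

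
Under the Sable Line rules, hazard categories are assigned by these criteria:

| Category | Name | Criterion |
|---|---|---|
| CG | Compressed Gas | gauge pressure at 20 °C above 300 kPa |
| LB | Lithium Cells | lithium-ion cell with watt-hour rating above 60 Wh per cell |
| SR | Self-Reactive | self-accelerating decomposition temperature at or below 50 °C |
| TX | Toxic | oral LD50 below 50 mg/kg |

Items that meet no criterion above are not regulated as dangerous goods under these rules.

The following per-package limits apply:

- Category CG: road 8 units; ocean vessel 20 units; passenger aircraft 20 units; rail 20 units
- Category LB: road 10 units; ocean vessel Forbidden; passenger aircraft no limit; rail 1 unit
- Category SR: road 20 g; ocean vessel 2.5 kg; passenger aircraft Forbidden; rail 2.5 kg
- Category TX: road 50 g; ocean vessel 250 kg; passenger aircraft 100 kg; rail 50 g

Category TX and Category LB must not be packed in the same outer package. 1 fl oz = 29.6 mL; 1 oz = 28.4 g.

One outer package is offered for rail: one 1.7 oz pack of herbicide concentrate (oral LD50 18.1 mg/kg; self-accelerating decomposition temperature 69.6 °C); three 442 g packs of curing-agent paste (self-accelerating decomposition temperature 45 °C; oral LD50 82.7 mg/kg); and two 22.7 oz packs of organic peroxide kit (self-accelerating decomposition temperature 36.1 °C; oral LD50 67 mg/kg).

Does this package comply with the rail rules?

No

Herbicide concentrate: oral LD50 18.1 mg/kg < 50 mg/kg → Category TX (Toxic).
Self-accelerating decomposition temperature 45 °C meets the Category SR criterion (Self-Reactive), so the curing-agent paste is Category SR.
The organic peroxide kit has self-accelerating decomposition temperature 36.1 °C, which is ≤ 50 °C, so it is Category SR (Self-Reactive).
Category TX quantity: one 1.7 oz pack = 48.28 g.
48.28 g is within the rail limit of 50 g for Category TX.
Total Category SR: (three 442 g packs = 1.326 kg) + (two 22.7 oz packs = 1289.36 g) = 2615.36 g.
That exceeds the Category SR rail limit of 2.5 kg.
The segregation rule (Category TX with Category LB) does not apply to Category TX with Category SR.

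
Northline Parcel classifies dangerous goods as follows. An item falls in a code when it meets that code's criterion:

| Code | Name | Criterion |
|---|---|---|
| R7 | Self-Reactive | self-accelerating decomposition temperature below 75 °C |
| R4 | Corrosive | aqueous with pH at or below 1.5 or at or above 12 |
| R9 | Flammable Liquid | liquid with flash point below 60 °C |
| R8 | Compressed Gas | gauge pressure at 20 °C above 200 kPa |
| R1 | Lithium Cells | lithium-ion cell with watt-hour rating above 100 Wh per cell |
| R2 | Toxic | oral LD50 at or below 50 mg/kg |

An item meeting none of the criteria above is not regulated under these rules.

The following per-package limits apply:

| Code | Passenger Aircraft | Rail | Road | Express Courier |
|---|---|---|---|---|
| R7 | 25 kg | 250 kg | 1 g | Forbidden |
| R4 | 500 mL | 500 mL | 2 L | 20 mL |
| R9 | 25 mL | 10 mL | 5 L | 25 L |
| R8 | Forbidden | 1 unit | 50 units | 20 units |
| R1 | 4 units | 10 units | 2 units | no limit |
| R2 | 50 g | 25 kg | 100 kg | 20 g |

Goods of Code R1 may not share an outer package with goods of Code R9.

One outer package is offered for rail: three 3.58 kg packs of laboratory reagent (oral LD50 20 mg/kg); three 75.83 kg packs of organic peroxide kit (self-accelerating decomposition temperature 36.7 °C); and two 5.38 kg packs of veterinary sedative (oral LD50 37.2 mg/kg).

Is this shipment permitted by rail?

Yes

With oral LD50 20 mg/kg (≤ 50 mg/kg), the laboratory reagent falls in Code R2.
Self-accelerating decomposition temperature 36.7 °C meets the Code R7 criterion (Self-Reactive), so the organic peroxide kit is Code R7.
Oral LD50 37.2 mg/kg meets the Code R2 criterion (Toxic), so the veterinary sedative is Code R2.
Code R7 quantity: three 75.83 kg packs = 227.49 kg.
227.49 kg is within the rail limit of 250 kg for Code R7.
Total Code R2: (three 3.58 kg packs = 10.74 kg) + (two 5.38 kg packs = 10.76 kg) = 21.5 kg.
21.5 kg ≤ 25 kg (rail limit, Code R2) — within limit.
The segregation rule (Code R1 with Code R9) does not apply to Code R7 with Code R2.
Every hazard code is within its rail limit and no segregation rule is violated.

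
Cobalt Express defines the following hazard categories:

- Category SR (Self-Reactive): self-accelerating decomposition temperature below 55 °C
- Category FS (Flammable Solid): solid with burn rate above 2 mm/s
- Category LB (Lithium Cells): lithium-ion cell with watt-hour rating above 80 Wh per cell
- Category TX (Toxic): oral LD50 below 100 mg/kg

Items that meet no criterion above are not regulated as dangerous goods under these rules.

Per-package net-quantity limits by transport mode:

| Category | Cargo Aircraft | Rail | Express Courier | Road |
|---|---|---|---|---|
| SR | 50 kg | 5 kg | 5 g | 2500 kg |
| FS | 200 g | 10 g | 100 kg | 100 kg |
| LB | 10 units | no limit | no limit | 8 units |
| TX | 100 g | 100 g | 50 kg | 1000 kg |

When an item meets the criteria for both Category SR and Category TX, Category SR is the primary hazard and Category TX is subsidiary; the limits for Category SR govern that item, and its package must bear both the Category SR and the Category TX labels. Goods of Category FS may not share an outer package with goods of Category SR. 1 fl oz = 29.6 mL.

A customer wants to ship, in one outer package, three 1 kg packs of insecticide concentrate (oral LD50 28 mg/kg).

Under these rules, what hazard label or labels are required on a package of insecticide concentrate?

Category TX

The insecticide concentrate has oral LD50 28 mg/kg, which is < 100 mg/kg, so it is Category TX (Toxic).
Only the Category TX label is required.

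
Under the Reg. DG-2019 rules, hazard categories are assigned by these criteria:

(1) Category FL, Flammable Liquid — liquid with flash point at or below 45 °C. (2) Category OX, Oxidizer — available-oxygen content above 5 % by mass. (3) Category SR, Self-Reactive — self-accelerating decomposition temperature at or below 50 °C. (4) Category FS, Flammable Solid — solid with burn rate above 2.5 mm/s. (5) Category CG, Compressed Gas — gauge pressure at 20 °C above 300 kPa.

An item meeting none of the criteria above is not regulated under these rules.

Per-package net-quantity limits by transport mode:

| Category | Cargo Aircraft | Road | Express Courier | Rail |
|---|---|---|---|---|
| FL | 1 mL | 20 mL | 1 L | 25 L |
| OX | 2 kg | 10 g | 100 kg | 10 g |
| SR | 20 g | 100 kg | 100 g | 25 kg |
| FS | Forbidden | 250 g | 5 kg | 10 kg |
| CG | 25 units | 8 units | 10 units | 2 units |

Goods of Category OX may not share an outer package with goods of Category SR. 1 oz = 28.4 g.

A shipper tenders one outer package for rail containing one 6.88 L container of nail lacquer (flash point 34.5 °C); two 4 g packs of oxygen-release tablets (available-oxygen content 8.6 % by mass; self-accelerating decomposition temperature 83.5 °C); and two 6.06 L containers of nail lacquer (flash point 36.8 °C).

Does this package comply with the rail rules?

Yes

With flash point 34.5 °C (≤ 45 °C), the nail lacquer falls in Category FL.
Oxygen-release tablets: available-oxygen content 8.6 % by mass > 5 % by mass → Category OX (Oxidizer).
The nail lacquer has flash point 36.8 °C, which is ≤ 45 °C, so it is Category FL (Flammable Liquid).
Category OX quantity: two 4 g packs = 8 g.
8 g is within the rail limit of 10 g for Category OX.
Category FL net quantity: 6.88 L + (two 6.06 L containers = 12.12 L) = 19 L.
19 L is within the rail limit of 25 L for Category FL.
The segregation rule (Category OX with Category SR) does not apply to Category OX with Category FL.
Every hazard category is within its rail limit and no segregation rule is violated.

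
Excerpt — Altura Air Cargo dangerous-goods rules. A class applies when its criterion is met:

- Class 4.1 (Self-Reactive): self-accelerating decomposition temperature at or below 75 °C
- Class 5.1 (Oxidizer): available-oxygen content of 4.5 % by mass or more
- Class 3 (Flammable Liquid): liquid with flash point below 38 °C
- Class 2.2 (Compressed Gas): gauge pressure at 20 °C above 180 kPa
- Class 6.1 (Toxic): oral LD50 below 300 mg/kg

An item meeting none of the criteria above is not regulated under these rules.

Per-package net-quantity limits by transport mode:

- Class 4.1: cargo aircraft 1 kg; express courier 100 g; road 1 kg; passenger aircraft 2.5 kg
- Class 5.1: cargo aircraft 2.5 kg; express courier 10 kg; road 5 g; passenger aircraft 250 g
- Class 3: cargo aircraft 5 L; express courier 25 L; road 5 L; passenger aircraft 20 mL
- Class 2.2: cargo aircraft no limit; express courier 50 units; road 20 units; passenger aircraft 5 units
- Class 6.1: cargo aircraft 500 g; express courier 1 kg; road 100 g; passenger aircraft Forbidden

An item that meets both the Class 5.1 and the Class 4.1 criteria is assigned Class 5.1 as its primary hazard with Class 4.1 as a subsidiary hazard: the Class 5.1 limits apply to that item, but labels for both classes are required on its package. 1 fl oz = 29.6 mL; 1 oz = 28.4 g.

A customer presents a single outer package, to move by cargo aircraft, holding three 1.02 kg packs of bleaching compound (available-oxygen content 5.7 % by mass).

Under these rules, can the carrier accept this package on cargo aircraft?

No

The bleaching compound has available-oxygen content 5.7 % by mass, which is ≥ 4.5 % by mass, so it is Class 5.1 (Oxidizer).
Class 5.1 quantity: three 1.02 kg packs = 3.06 kg.
3.06 kg > 2.5 kg (cargo aircraft limit, Class 5.1) — over the limit.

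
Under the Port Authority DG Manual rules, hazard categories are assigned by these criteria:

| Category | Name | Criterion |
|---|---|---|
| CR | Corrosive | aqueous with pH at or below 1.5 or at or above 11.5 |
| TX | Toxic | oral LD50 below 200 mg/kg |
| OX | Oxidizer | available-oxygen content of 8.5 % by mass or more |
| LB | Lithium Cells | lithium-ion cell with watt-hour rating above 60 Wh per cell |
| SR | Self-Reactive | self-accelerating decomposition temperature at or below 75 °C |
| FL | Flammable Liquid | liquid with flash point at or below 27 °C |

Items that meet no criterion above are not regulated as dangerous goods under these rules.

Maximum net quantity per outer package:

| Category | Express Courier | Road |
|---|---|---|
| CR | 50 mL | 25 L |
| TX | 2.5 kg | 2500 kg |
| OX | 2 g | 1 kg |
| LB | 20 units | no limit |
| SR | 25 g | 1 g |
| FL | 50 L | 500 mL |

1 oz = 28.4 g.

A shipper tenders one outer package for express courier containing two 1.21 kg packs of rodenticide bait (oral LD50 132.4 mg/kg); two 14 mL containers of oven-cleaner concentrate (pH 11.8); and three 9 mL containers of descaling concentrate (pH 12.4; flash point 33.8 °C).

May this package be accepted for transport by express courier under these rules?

No

Rodenticide bait: oral LD50 132.4 mg/kg < 200 mg/kg → Category TX (Toxic).
The oven-cleaner concentrate has pH 11.8, which is ≥ 11.5, so it is Category CR (Corrosive).
With pH 12.4 (≥ 11.5), the descaling concentrate falls in Category CR.
Total Category CR: (two 14 mL containers = 28 mL) + (three 9 mL containers = 27 mL) = 55 mL.
That exceeds the Category CR express courier limit of 50 mL.
Category TX quantity: two 1.21 kg packs = 2.42 kg.
2.42 kg is within the express courier limit of 2.5 kg for Category TX.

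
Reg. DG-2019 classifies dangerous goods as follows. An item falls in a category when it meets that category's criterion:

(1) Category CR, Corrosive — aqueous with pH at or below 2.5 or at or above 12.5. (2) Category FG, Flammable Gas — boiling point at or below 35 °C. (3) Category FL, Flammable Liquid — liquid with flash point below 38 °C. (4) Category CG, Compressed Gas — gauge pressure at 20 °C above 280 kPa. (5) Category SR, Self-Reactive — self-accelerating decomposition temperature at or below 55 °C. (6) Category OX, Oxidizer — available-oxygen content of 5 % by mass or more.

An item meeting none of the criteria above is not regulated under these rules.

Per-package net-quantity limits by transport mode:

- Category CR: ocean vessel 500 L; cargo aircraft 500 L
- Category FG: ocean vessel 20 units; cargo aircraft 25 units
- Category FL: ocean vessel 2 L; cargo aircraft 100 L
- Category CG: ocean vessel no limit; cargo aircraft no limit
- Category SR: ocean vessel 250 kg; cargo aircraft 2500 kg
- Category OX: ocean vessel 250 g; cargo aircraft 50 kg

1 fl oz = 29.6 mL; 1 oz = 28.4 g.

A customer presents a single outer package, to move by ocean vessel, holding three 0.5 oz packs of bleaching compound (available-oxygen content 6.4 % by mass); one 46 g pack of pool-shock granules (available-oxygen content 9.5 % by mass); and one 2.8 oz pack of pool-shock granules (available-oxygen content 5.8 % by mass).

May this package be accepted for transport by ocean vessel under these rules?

The bleaching compound has available-oxygen content 6.4 % by mass, which is ≥ 5 % by mass, so it is Category OX (Oxidizer).
The pool-shock granules have available-oxygen content 9.5 % by mass, which is ≥ 5 % by mass, so they are Category OX (Oxidizer).
Available-oxygen content 5.8 % by mass meets the Category OX criterion (Oxidizer), so the pool-shock granules are Category OX.
Category OX net quantity: (three 0.5 oz packs = 42.6 g) + 46 g + (one 2.8 oz pack = 79.52 g) = 168.12 g.
That is within the Category OX ocean vessel limit of 250 g.

Yes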